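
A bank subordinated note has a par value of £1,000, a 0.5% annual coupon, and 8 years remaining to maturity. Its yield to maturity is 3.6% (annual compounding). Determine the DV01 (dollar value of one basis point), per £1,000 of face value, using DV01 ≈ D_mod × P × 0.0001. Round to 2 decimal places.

Periodic yield y = 0.036.
  t   CF        PV=CF/(1+0.036)^t    t·PV
  1         5.00         4.8263         4.8263
  2         5.00         4.6585         9.3171
  3         5.00         4.4967        13.4900
  4         5.00         4.3404        17.3616
  5         5.00         4.1896        20.9479
  6         5.00         4.0440        24.2640
  7         5.00         3.9035        27.3243
  8     1,005.00       757.3350     6,058.6799
  Σ                    787.7939     6,176.2112
P = 787.7939; D_Mac = 7.83988 yrs; D_mod = 7.56745 yrs.
DV01 ≈ 7.56745 × 787.7939 × 0.0001 = 0.596159.

£0.60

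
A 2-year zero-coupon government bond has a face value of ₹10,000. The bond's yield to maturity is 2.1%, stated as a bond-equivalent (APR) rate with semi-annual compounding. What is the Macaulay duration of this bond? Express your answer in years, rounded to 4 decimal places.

A zero-coupon bond has a single cash flow at maturity, so its Macaulay duration equals its maturity: 2 years.
(Equivalently: 4 semi-annual periods ÷ 2 = 2 years.)

2.0000 years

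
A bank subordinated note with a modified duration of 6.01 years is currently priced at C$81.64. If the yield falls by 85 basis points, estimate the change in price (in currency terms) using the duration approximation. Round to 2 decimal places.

+C$4.17

Duration approximation: ΔP/P ≈ -D_mod · Δy = -6.01 × (-0.0085) = +0.051085.
ΔP ≈ 81.64 × (+0.051085) = +4.1705794.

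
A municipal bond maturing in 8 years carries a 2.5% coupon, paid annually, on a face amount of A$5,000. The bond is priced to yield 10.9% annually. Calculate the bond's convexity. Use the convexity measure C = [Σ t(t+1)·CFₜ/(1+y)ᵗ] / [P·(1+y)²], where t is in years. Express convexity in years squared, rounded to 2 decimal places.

49.78

With y = 0.109:
  t   CF        PV=CF/(1+0.109)^t    t·PV        t(t+1)·PV
  1       125.00       112.7142       112.7142         225.4283
  2       125.00       101.6358       203.2717         609.8151
  3       125.00        91.6464       274.9392       1,099.7567
  4       125.00        82.6388       330.5551       1,652.7753
  5       125.00        74.5165       372.5824       2,235.4941
  6       125.00        67.1925       403.1549       2,822.0846
  7       125.00        60.5884       424.1185       3,392.9481
  8     5,125.00     2,239.9664    17,919.7311     161,277.5796
  Σ                  2,830.8989    20,041.0670     173,315.8819
P = 2,830.8989.
Convexity = Σ t(t+1)·PV / [P·(1+y)²] = 173,315.8819 / (2,830.8989 × 1.229881) = 49.77954.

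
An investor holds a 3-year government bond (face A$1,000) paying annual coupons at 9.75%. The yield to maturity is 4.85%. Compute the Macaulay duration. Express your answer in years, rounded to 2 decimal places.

2.76 years

Periodic yield y = 0.0485. Discount each cash flow and weight by its year:
  t   CF        PV=CF/(1+0.0485)^t    t·PV
  1        97.50        92.9900        92.9900
  2        97.50        88.6886       177.3772
  3     1,097.50       952.1365     2,856.4096
  Σ                  1,133.8151     3,126.7767
Price P = Σ PV = 1,133.8151.
Macaulay duration = Σ(t·PV) / P = 3,126.7767 / 1,133.8151 = 2.75775 years.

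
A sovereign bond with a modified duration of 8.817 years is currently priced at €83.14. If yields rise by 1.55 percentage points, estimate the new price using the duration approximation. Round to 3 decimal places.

Duration approximation: ΔP/P ≈ -D_mod · Δy = -8.817 × (+0.0155) = -0.1366635.
New price ≈ 83.14 × (1 - 0.1366635) = 71.77779661.

€71.778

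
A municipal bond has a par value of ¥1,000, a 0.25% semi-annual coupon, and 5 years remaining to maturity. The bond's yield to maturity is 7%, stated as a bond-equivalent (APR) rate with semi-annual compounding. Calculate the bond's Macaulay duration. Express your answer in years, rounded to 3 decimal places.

4.965 years

Periodic yield y = 0.035. Discount each cash flow and weight by its period:
  t   CF        PV=CF/(1+0.035)^t    t·PV
  1         1.25         1.2077         1.2077
  2         1.25         1.1669         2.3338
  3         1.25         1.1274         3.3823
  4         1.25         1.0893         4.3572
  5         1.25         1.0525         5.2623
  6         1.25         1.0169         6.1013
  7         1.25         0.9825         6.8774
  8         1.25         0.9493         7.5941
  9         1.25         0.9172         8.2545
  10    1,001.25       709.8050     7,098.0496
  Σ                    719.3146     7,143.4202
Price P = Σ PV = 719.3146.
Macaulay duration = Σ(t·PV) / P = 7,143.4202 / 719.3146 = 9.93087 half-year periods.
In years: 9.93087 / 2 = 4.96544 years.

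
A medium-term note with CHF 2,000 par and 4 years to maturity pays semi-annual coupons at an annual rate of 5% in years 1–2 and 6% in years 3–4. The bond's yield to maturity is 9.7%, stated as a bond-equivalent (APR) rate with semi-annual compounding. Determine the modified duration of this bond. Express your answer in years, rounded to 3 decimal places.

3.465 years

Periodic yield y = 0.0485. First find Macaulay duration:
  t   CF        PV=CF/(1+0.0485)^t    t·PV
  1        50.00        47.6872        47.6872
  2        50.00        45.4813        90.9627
  3        50.00        43.3775       130.1326
  4        50.00        41.3710       165.4841
  5        60.00        47.3488       236.7441
  6        60.00        45.1586       270.9517
  7        60.00        43.0697       301.4881
  8     2,060.00     1,410.3267    11,282.6140
  Σ                  1,723.8210    12,526.0644
P = 1,723.8210; Macaulay duration = 12,526.0644 / 1,723.8210 = 7.26645 half-year periods = 3.63323 years.
Modified duration = D_Mac / (1 + y) = 3.63323 / 1.0485 = 3.46517 years.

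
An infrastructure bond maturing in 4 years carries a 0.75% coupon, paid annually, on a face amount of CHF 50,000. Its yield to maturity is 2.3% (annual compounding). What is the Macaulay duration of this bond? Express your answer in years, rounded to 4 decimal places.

3.9540 years

Periodic yield y = 0.023. Discount each cash flow and weight by its year:
  t   CF        PV=CF/(1+0.023)^t    t·PV
  1       375.00       366.5689       366.5689
  2       375.00       358.3274       716.6548
  3       375.00       350.2711     1,050.8134
  4    50,375.00    45,995.2013   183,980.8054
  Σ                 47,070.3688   186,114.8425
Price P = Σ PV = 47,070.3688.
Macaulay duration = Σ(t·PV) / P = 186,114.8425 / 47,070.3688 = 3.95397 years.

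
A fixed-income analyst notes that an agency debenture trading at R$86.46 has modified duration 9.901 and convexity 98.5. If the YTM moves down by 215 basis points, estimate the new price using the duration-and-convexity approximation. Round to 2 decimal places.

R$106.83

Duration effect: -D_mod·Δy = -9.901 × (-0.0215) = +0.2128715
Convexity effect: ½·C·(Δy)² = 0.5 × 98.5 × (-0.0215)² = +0.0227658125
ΔP/P ≈ +0.2128715 + 0.0227658125 = +0.2356373125
New price ≈ 86.46 × (1 + 0.2356373125) = 106.83320203875.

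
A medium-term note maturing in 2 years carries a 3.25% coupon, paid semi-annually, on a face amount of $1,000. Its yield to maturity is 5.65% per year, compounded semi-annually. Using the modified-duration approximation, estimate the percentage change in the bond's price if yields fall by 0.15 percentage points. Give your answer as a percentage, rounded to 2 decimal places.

Periodic yield y = 0.02825. Modified duration first:
  t   CF        PV=CF/(1+0.02825)^t    t·PV
  1        16.25        15.8035        15.8035
  2        16.25        15.3694        30.7387
  3        16.25        14.9471        44.8413
  4     1,016.25       909.0875     3,636.3500
  Σ                    955.2075     3,727.7336
P = 955.2075; D_Mac = 3.90254 half-year periods = 1.95127 yrs; D_mod = 1.95127/(1+0.02825) = 1.89766 yrs.
ΔP/P ≈ -D_mod · Δy = -1.89766 × (-0.0015) = +0.002846 = +0.2846%.

+0.28%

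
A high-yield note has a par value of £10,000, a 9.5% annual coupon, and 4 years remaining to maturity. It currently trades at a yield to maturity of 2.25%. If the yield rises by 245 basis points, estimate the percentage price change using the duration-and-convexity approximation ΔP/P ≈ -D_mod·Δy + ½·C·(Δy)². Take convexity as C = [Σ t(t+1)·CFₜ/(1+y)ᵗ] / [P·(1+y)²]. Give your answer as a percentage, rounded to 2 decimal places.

-8.06%

With y = 0.0225:
  t   CF        PV=CF/(1+0.0225)^t    t·PV        t(t+1)·PV
  1       950.00       929.0954       929.0954       1,858.1907
  2       950.00       908.6507     1,817.3014       5,451.9043
  3       950.00       888.6560     2,665.9679      10,663.8715
  4    10,950.00    10,017.5346    40,070.1385     200,350.6926
  Σ                 12,743.9367    45,482.5032     218,324.6591
P = 12,743.9367; D_Mac = 3.56895 yrs; D_mod = 3.49042 yrs; C = 16.38599.
Duration effect: -3.49042 × (+0.0245) = -0.085515
Convexity effect: 0.5 × 16.38599 × (0.0245)² = +0.0049178
ΔP/P ≈ -0.085515 + 0.0049178 = -0.080597 = -8.0597%.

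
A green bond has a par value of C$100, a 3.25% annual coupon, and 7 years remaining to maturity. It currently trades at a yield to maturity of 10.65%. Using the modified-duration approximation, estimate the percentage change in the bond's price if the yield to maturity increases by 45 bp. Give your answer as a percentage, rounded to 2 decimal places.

Periodic yield y = 0.1065. Modified duration first:
  t   CF        PV=CF/(1+0.1065)^t    t·PV
  1         3.25         2.9372         2.9372
  2         3.25         2.6545         5.3090
  3         3.25         2.3990         7.1970
  4         3.25         2.1681         8.6724
  5         3.25         1.9594         9.7971
  6         3.25         1.7708        10.6249
  7       103.25        50.8429       355.9002
  Σ                     64.7319       400.4377
P = 64.7319; D_Mac = 6.18610 yrs; D_mod = 6.18610/(1+0.1065) = 5.59069 yrs.
ΔP/P ≈ -D_mod · Δy = -5.59069 × (+0.0045) = -0.025158 = -2.5158%.

-2.52%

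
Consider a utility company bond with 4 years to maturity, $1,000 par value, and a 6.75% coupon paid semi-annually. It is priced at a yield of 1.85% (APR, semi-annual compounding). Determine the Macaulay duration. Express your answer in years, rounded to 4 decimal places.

3.6131 years

Periodic yield y = 0.00925. Discount each cash flow and weight by its period:
  t   CF        PV=CF/(1+0.00925)^t    t·PV
  1        33.75        33.4407        33.4407
  2        33.75        33.1342        66.2684
  3        33.75        32.8305        98.4915
  4        33.75        32.5296       130.1184
  5        33.75        32.2315       161.1573
  6        33.75        31.9361       191.6163
  7        33.75        31.6434       221.5035
  8     1,033.75       960.3410     7,682.7278
  Σ                  1,188.0868     8,585.3238
Price P = Σ PV = 1,188.0868.
Macaulay duration = Σ(t·PV) / P = 8,585.3238 / 1,188.0868 = 7.22618 half-year periods.
In years: 7.22618 / 2 = 3.61309 years.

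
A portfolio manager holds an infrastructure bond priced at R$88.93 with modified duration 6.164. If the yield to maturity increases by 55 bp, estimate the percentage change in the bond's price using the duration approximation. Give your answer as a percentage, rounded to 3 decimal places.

Duration approximation: ΔP/P ≈ -D_mod · Δy = -6.164 × (+0.0055) = -0.033902.
As a percentage: -3.3902%.

-3.390%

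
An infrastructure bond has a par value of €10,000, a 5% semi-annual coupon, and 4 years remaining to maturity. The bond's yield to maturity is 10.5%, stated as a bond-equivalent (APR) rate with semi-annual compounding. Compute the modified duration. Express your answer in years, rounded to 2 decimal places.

Periodic yield y = 0.0525. First find Macaulay duration:
  t   CF        PV=CF/(1+0.0525)^t    t·PV
  1       250.00       237.5297       237.5297
  2       250.00       225.6814       451.3628
  3       250.00       214.4241       643.2724
  4       250.00       203.7284       814.9136
  5       250.00       193.5662       967.8309
  6       250.00       183.9109     1,103.4652
  7       250.00       174.7372     1,223.1601
  8    10,250.00     6,806.8633    54,454.9065
  Σ                  8,240.4412    59,896.4413
P = 8,240.4412; Macaulay duration = 59,896.4413 / 8,240.4412 = 7.26860 half-year periods = 3.63430 years.
Modified duration = D_Mac / (1 + y) = 3.63430 / 1.0525 = 3.45301 years.

3.45 years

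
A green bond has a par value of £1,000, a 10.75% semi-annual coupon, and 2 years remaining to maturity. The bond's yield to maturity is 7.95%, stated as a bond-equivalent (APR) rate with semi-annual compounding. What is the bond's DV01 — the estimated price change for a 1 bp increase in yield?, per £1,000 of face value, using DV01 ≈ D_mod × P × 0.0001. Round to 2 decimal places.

£0.19

Periodic yield y = 0.03975.
  t   CF        PV=CF/(1+0.03975)^t    t·PV
  1        53.75        51.6951        51.6951
  2        53.75        49.7188        99.4376
  3        53.75        47.8180       143.4541
  4     1,053.75       901.6165     3,606.4662
  Σ                  1,050.8485     3,901.0530
P = 1,050.8485; D_Mac = 3.71229 half-year periods = 1.85614 yrs; D_mod = 1.78518 yrs.
DV01 ≈ 1.78518 × 1,050.8485 × 0.0001 = 0.187596.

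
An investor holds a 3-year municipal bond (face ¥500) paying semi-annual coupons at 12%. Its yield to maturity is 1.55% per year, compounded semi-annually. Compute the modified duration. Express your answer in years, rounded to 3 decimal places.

Periodic yield y = 0.00775. First find Macaulay duration:
  t   CF        PV=CF/(1+0.00775)^t    t·PV
  1        30.00        29.7693        29.7693
  2        30.00        29.5404        59.0807
  3        30.00        29.3132        87.9395
  4        30.00        29.0877       116.3510
  5        30.00        28.8640       144.3202
  6       530.00       506.0099     3,036.0595
  Σ                    652.5845     3,473.5202
P = 652.5845; Macaulay duration = 3,473.5202 / 652.5845 = 5.32271 half-year periods = 2.66136 years.
Modified duration = D_Mac / (1 + y) = 2.66136 / 1.00775 = 2.64089 years.

2.641 years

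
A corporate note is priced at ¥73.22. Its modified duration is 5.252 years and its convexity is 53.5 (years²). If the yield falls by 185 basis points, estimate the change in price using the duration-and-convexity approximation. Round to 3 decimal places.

+¥7.785

Duration effect: -D_mod·Δy = -5.252 × (-0.0185) = +0.097162
Convexity effect: ½·C·(Δy)² = 0.5 × 53.5 × (-0.0185)² = +0.0091551875
ΔP/P ≈ +0.097162 + 0.0091551875 = +0.1063171875
ΔP ≈ 73.22 × (+0.1063171875) = +7.78454446875.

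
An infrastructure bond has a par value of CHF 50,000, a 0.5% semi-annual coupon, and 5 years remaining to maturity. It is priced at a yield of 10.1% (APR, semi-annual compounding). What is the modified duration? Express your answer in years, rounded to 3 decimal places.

Periodic yield y = 0.0505. First find Macaulay duration:
  t   CF        PV=CF/(1+0.0505)^t    t·PV
  1       125.00       118.9910       118.9910
  2       125.00       113.2708       226.5416
  3       125.00       107.8256       323.4768
  4       125.00       102.6422       410.5686
  5       125.00        97.7079       488.5396
  6       125.00        93.0109       558.0652
  7       125.00        88.5396       619.7773
  8       125.00        84.2833       674.2664
  9       125.00        80.2316       722.0845
  10   50,125.00    30,626.2496   306,262.4964
  Σ                 31,512.7524   310,404.8073
P = 31,512.7524; Macaulay duration = 310,404.8073 / 31,512.7524 = 9.85013 half-year periods = 4.92507 years.
Modified duration = D_Mac / (1 + y) = 4.92507 / 1.0505 = 4.68831 years.

4.688 years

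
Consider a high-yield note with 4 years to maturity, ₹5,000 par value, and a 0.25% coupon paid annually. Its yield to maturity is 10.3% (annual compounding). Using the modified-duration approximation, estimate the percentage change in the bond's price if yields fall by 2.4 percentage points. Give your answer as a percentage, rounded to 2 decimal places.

Periodic yield y = 0.103. Modified duration first:
  t   CF        PV=CF/(1+0.103)^t    t·PV
  1        12.50        11.3327        11.3327
  2        12.50        10.2745        20.5489
  3        12.50         9.3150        27.9450
  4     5,012.50     3,386.5098    13,546.0392
  Σ                  3,417.4320    13,605.8659
P = 3,417.4320; D_Mac = 3.98131 yrs; D_mod = 3.98131/(1+0.103) = 3.60953 yrs.
ΔP/P ≈ -D_mod · Δy = -3.60953 × (-0.024) = +0.086629 = +8.6629%.

+8.66%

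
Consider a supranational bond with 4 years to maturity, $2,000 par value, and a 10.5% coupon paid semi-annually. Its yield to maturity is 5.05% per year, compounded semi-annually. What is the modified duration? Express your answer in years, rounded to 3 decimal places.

3.344 years

Periodic yield y = 0.02525. First find Macaulay duration:
  t   CF        PV=CF/(1+0.02525)^t    t·PV
  1       105.00       102.4140       102.4140
  2       105.00        99.8918       199.7836
  3       105.00        97.4316       292.2949
  4       105.00        95.0321       380.1283
  5       105.00        92.6916       463.4580
  6       105.00        90.4088       542.4527
  7       105.00        88.1822       617.2753
  8     2,105.00     1,724.3042    13,794.4333
  Σ                  2,390.3563    16,392.2401
P = 2,390.3563; Macaulay duration = 16,392.2401 / 2,390.3563 = 6.85766 half-year periods = 3.42883 years.
Modified duration = D_Mac / (1 + y) = 3.42883 / 1.02525 = 3.34438 years.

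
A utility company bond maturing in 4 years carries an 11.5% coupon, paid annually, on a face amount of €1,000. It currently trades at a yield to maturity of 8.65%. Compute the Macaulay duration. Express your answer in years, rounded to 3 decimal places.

Periodic yield y = 0.0865. Discount each cash flow and weight by its year:
  t   CF        PV=CF/(1+0.0865)^t    t·PV
  1       115.00       105.8445       105.8445
  2       115.00        97.4178       194.8356
  3       115.00        89.6620       268.9861
  4     1,115.00       800.1215     3,200.4860
  Σ                  1,093.0458     3,770.1523
Price P = Σ PV = 1,093.0458.
Macaulay duration = Σ(t·PV) / P = 3,770.1523 / 1,093.0458 = 3.44922 years.

3.449 years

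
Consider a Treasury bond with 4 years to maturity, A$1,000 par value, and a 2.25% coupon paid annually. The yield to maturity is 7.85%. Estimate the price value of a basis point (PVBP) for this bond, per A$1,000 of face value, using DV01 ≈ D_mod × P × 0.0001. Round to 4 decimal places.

A$0.2908

Periodic yield y = 0.0785.
  t   CF        PV=CF/(1+0.0785)^t    t·PV
  1        22.50        20.8623        20.8623
  2        22.50        19.3438        38.6876
  3        22.50        17.9359        53.8076
  4     1,022.50       755.7579     3,023.0318
  Σ                    813.8999     3,136.3893
P = 813.8999; D_Mac = 3.85353 yrs; D_mod = 3.57305 yrs.
DV01 ≈ 3.57305 × 813.8999 × 0.0001 = 0.290810.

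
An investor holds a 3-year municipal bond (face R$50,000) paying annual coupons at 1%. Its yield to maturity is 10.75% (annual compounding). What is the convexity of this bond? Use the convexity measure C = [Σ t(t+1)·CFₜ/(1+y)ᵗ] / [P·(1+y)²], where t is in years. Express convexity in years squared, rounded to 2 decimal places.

With y = 0.1075:
  t   CF        PV=CF/(1+0.1075)^t    t·PV        t(t+1)·PV
  1       500.00       451.4673       451.4673         902.9345
  2       500.00       407.6454       815.2908       2,445.8723
  3    50,500.00    37,175.7872   111,527.3616     446,109.4463
  Σ                 38,034.8999   112,794.1196     449,458.2532
P = 38,034.8999.
Convexity = Σ t(t+1)·PV / [P·(1+y)²] = 449,458.2532 / (38,034.8999 × 1.226556) = 9.63429.

9.63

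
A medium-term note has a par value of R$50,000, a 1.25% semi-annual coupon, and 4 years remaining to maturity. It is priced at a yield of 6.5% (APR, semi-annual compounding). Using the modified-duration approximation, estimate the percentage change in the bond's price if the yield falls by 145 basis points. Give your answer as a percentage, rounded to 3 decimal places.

Periodic yield y = 0.0325. Modified duration first:
  t   CF        PV=CF/(1+0.0325)^t    t·PV
  1       312.50       302.6634       302.6634
  2       312.50       293.1365       586.2730
  3       312.50       283.9094       851.7283
  4       312.50       274.9728     1,099.8913
  5       312.50       266.3175     1,331.5875
  6       312.50       257.9346     1,547.6078
  7       312.50       249.8156     1,748.7094
  8    50,312.50    38,954.3009   311,634.4075
  Σ                 40,883.0509   319,102.8684
P = 40,883.0509; D_Mac = 7.80526 half-year periods = 3.90263 yrs; D_mod = 3.90263/(1+0.0325) = 3.77979 yrs.
ΔP/P ≈ -D_mod · Δy = -3.77979 × (-0.0145) = +0.054807 = +5.4807%.

+5.481%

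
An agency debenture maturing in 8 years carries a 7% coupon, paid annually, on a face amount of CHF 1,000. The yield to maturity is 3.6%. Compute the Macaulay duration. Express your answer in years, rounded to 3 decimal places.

6.567 years

Periodic yield y = 0.036. Discount each cash flow and weight by its year:
  t   CF        PV=CF/(1+0.036)^t    t·PV
  1        70.00        67.5676        67.5676
  2        70.00        65.2197       130.4393
  3        70.00        62.9533       188.8600
  4        70.00        60.7658       243.0631
  5        70.00        58.6542       293.2711
  6        70.00        56.6160       339.6963
  7        70.00        54.6487       382.5408
  8     1,070.00       806.3168     6,450.5348
  Σ                  1,232.7421     8,095.9730
Price P = Σ PV = 1,232.7421.
Macaulay duration = Σ(t·PV) / P = 8,095.9730 / 1,232.7421 = 6.56745 years.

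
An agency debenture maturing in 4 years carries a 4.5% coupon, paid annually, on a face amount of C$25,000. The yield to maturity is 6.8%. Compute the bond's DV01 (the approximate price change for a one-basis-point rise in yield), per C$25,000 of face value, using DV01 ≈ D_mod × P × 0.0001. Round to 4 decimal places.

C$8.0635

Periodic yield y = 0.068.
  t   CF        PV=CF/(1+0.068)^t    t·PV
  1     1,125.00     1,053.3708     1,053.3708
  2     1,125.00       986.3022     1,972.6045
  3     1,125.00       923.5040     2,770.5119
  4    26,125.00    20,080.3505    80,321.4019
  Σ                 23,043.5275    86,117.8890
P = 23,043.5275; D_Mac = 3.73718 yrs; D_mod = 3.49924 yrs.
DV01 ≈ 3.49924 × 23,043.5275 × 0.0001 = 8.063473.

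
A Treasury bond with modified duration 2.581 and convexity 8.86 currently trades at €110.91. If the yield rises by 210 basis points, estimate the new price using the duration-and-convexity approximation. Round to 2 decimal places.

€105.12

Duration effect: -D_mod·Δy = -2.581 × (+0.021) = -0.054201
Convexity effect: ½·C·(Δy)² = 0.5 × 8.86 × (0.021)² = +0.00195363
ΔP/P ≈ -0.054201 + 0.00195363 = -0.05224737
New price ≈ 110.91 × (1 - 0.05224737) = 105.1152441933.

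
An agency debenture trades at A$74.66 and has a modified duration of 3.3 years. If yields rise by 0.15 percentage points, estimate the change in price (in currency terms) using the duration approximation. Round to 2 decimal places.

-A$0.37

Duration approximation: ΔP/P ≈ -D_mod · Δy = -3.3 × (+0.0015) = -0.004950.
ΔP ≈ 74.66 × (-0.004950) = -0.369567.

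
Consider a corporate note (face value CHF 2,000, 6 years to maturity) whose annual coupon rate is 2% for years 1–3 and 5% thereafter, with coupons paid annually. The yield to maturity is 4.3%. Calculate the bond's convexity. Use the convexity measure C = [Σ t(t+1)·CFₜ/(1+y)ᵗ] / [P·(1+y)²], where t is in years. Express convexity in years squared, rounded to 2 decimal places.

With y = 0.043:
  t   CF        PV=CF/(1+0.043)^t    t·PV        t(t+1)·PV
  1        40.00        38.3509        38.3509          76.7018
  2        40.00        36.7698        73.5396         220.6189
  3        40.00        35.2539       105.7617         423.0467
  4       100.00        84.5012       338.0047       1,690.0236
  5       100.00        81.0174       405.0871       2,430.5229
  6     2,100.00     1,631.2234     9,787.3404      68,511.3830
  Σ                  1,907.1166    10,748.0845      73,352.2968
P = 1,907.1166.
Convexity = Σ t(t+1)·PV / [P·(1+y)²] = 73,352.2968 / (1,907.1166 × 1.087849) = 35.35638.

35.36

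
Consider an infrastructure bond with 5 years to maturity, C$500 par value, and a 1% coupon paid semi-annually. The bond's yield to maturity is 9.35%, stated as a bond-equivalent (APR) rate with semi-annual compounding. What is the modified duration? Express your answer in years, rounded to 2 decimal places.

4.64 years

Periodic yield y = 0.04675. First find Macaulay duration:
  t   CF        PV=CF/(1+0.04675)^t    t·PV
  1         2.50         2.3883         2.3883
  2         2.50         2.2817         4.5634
  3         2.50         2.1798         6.5393
  4         2.50         2.0824         8.3297
  5         2.50         1.9894         9.9471
  6         2.50         1.9006        11.4034
  7         2.50         1.8157        12.7098
  8         2.50         1.7346        13.8767
  9         2.50         1.6571        14.9141
  10      502.50       318.2045     3,182.0454
  Σ                    336.2341     3,266.7170
P = 336.2341; Macaulay duration = 3,266.7170 / 336.2341 = 9.71560 half-year periods = 4.85780 years.
Modified duration = D_Mac / (1 + y) = 4.85780 / 1.04675 = 4.64084 years.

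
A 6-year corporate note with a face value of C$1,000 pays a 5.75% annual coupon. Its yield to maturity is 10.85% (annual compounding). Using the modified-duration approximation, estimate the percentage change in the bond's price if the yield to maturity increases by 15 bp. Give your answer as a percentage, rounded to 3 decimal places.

Periodic yield y = 0.1085. Modified duration first:
  t   CF        PV=CF/(1+0.1085)^t    t·PV
  1        57.50        51.8719        51.8719
  2        57.50        46.7947        93.5894
  3        57.50        42.2144       126.6432
  4        57.50        38.0825       152.3299
  5        57.50        34.3550       171.7748
  6     1,057.50       569.9886     3,419.9318
  Σ                    783.3070     4,016.1409
P = 783.3070; D_Mac = 5.12716 yrs; D_mod = 5.12716/(1+0.1085) = 4.62531 yrs.
ΔP/P ≈ -D_mod · Δy = -4.62531 × (+0.0015) = -0.006938 = -0.6938%.

-0.694%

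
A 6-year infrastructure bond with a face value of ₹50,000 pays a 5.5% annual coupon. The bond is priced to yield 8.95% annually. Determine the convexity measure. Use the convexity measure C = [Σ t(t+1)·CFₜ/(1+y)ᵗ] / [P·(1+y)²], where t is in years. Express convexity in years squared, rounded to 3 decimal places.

29.150

With y = 0.0895:
  t   CF        PV=CF/(1+0.0895)^t    t·PV        t(t+1)·PV
  1     2,750.00     2,524.0936     2,524.0936       5,048.1872
  2     2,750.00     2,316.7449     4,633.4899      13,900.4697
  3     2,750.00     2,126.4295     6,379.2885      25,517.1541
  4     2,750.00     1,951.7481     7,806.9922      39,034.9611
  5     2,750.00     1,791.4163     8,957.0815      53,742.4889
  6    52,750.00    31,539.8088   189,238.8529   1,324,671.9704
  Σ                 42,250.2412   219,539.7987   1,461,915.2314
P = 42,250.2412.
Convexity = Σ t(t+1)·PV / [P·(1+y)²] = 1,461,915.2314 / (42,250.2412 × 1.187010) = 29.15000.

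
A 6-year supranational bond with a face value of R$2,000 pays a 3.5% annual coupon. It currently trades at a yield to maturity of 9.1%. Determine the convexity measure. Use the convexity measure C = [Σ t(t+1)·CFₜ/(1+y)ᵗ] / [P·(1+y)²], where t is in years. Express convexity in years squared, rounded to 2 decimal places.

30.84

With y = 0.091:
  t   CF        PV=CF/(1+0.091)^t    t·PV        t(t+1)·PV
  1        70.00        64.1613        64.1613         128.3226
  2        70.00        58.8096       117.6193         352.8579
  3        70.00        53.9043       161.7130         646.8522
  4        70.00        49.4082       197.6328         988.1640
  5        70.00        45.2871       226.4354       1,358.6123
  6     2,070.00     1,227.5010     7,365.0058      51,555.0405
  Σ                  1,499.0716     8,132.5676      55,029.8495
P = 1,499.0716.
Convexity = Σ t(t+1)·PV / [P·(1+y)²] = 55,029.8495 / (1,499.0716 × 1.190281) = 30.84086.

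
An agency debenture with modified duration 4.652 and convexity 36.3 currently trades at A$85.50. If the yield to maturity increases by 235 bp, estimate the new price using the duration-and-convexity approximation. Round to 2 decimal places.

Duration effect: -D_mod·Δy = -4.652 × (+0.0235) = -0.109322
Convexity effect: ½·C·(Δy)² = 0.5 × 36.3 × (0.0235)² = +0.0100233375
ΔP/P ≈ -0.109322 + 0.0100233375 = -0.0992986625
New price ≈ 85.50 × (1 - 0.0992986625) = 77.00996435625.

A$77.01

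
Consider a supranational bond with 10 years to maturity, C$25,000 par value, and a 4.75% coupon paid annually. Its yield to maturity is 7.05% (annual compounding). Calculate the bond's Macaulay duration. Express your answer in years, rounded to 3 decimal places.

7.993 years

Periodic yield y = 0.0705. Discount each cash flow and weight by its year:
  t   CF        PV=CF/(1+0.0705)^t    t·PV
  1     1,187.50     1,109.2947     1,109.2947
  2     1,187.50     1,036.2398     2,072.4796
  3     1,187.50       967.9961     2,903.9883
  4     1,187.50       904.2467     3,616.9868
  5     1,187.50       844.6957     4,223.4783
  6     1,187.50       789.0665     4,734.3988
  7     1,187.50       737.1009     5,159.7060
  8     1,187.50       688.5576     5,508.4604
  9     1,187.50       643.2112     5,788.9005
  10   26,187.50    13,250.3492   132,503.4921
  Σ                 20,970.7582   167,621.1854
Price P = Σ PV = 20,970.7582.
Macaulay duration = Σ(t·PV) / P = 167,621.1854 / 20,970.7582 = 7.99309 years.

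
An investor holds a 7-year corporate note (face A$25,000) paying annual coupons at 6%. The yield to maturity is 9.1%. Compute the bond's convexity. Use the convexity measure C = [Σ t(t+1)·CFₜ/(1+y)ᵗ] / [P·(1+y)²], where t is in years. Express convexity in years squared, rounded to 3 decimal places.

With y = 0.091:
  t   CF        PV=CF/(1+0.091)^t    t·PV        t(t+1)·PV
  1     1,500.00     1,374.8854     1,374.8854       2,749.7709
  2     1,500.00     1,260.2066     2,520.4132       7,561.2397
  3     1,500.00     1,155.0931     3,465.2794      13,861.1178
  4     1,500.00     1,058.7472     4,234.9886      21,174.9431
  5     1,500.00       970.4374     4,852.1868      29,113.1207
  6     1,500.00       889.4935     5,336.9607      37,358.7250
  7    26,500.00    14,403.6520   100,825.5639     806,604.5116
  Σ                 21,112.5152   122,610.2782     918,423.4288
P = 21,112.5152.
Convexity = Σ t(t+1)·PV / [P·(1+y)²] = 918,423.4288 / (21,112.5152 × 1.190281) = 36.54715.

36.547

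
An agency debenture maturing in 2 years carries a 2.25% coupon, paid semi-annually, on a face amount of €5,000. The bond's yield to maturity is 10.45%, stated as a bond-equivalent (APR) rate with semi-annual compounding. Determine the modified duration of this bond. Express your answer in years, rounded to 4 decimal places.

Periodic yield y = 0.05225. First find Macaulay duration:
  t   CF        PV=CF/(1+0.05225)^t    t·PV
  1        56.25        53.4569        53.4569
  2        56.25        50.8025       101.6049
  3        56.25        48.2798       144.8395
  4     5,056.25     4,124.3242    16,497.2970
  Σ                  4,276.8634    16,797.1982
P = 4,276.8634; Macaulay duration = 16,797.1982 / 4,276.8634 = 3.92746 half-year periods = 1.96373 years.
Modified duration = D_Mac / (1 + y) = 1.96373 / 1.05225 = 1.86622 years.

1.8662 years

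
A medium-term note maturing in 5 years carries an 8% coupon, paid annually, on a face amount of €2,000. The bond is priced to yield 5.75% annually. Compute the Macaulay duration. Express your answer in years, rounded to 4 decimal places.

4.3459 years

Periodic yield y = 0.0575. Discount each cash flow and weight by its year:
  t   CF        PV=CF/(1+0.0575)^t    t·PV
  1       160.00       151.3002       151.3002
  2       160.00       143.0735       286.1470
  3       160.00       135.2941       405.8823
  4       160.00       127.9377       511.7507
  5     2,160.00     1,633.2470     8,166.2350
  Σ                  2,190.8525     9,521.3153
Price P = Σ PV = 2,190.8525.
Macaulay duration = Σ(t·PV) / P = 9,521.3153 / 2,190.8525 = 4.34594 years.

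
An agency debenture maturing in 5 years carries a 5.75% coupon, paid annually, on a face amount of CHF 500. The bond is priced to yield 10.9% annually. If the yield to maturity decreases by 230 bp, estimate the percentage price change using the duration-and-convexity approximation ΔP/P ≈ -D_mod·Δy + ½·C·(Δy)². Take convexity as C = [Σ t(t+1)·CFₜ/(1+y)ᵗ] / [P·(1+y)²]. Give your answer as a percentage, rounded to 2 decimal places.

+9.71%

With y = 0.109:
  t   CF        PV=CF/(1+0.109)^t    t·PV        t(t+1)·PV
  1        28.75        25.9243        25.9243          51.8485
  2        28.75        23.3762        46.7525         140.2575
  3        28.75        21.0787        63.2360         252.9440
  4        28.75        19.0069        76.0277         380.1383
  5       528.75       315.2047     1,576.0234       9,456.1402
  Σ                    404.5908     1,787.9638      10,281.3286
P = 404.5908; D_Mac = 4.41919 yrs; D_mod = 3.98484 yrs; C = 20.66190.
Duration effect: -3.98484 × (-0.023) = +0.091651
Convexity effect: 0.5 × 20.66190 × (-0.023)² = +0.0054651
ΔP/P ≈ +0.091651 + 0.0054651 = +0.097116 = +9.7116%.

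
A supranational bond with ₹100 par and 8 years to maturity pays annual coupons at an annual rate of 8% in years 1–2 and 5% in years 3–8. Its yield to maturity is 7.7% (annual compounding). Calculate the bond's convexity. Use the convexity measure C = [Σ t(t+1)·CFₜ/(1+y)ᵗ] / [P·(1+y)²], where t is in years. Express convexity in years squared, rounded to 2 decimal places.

45.76

With y = 0.077:
  t   CF        PV=CF/(1+0.077)^t    t·PV        t(t+1)·PV
  1         8.00         7.4280         7.4280          14.8561
  2         8.00         6.8970        13.7939          41.3818
  3         5.00         4.0024        12.0073          48.0291
  4         5.00         3.7163        14.8651          74.3254
  5         5.00         3.4506        17.2529         103.5173
  6         5.00         3.2039        19.2233         134.5628
  7         5.00         2.9748        20.8237         166.5897
  8       105.00        58.0048       464.0381       4,176.3431
  Σ                     89.6777       569.4323       4,759.6052
P = 89.6777.
Convexity = Σ t(t+1)·PV / [P·(1+y)²] = 4,759.6052 / (89.6777 × 1.159929) = 45.75672.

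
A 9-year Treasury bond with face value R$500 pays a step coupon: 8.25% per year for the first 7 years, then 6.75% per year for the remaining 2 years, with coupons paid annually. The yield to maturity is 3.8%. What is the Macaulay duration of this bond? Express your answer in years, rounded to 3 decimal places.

7.004 years

Periodic yield y = 0.038. Discount each cash flow and weight by its year:
  t   CF        PV=CF/(1+0.038)^t    t·PV
  1        41.25        39.7399        39.7399
  2        41.25        38.2851        76.5701
  3        41.25        36.8835       110.6504
  4        41.25        35.5332       142.1329
  5        41.25        34.2324       171.1619
  6        41.25        32.9792       197.8751
  7        41.25        31.7718       222.4029
  8        33.75        25.0435       200.3480
  9       533.75       381.5590     3,434.0310
  Σ                    656.0275     4,594.9122
Price P = Σ PV = 656.0275.
Macaulay duration = Σ(t·PV) / P = 4,594.9122 / 656.0275 = 7.00415 years.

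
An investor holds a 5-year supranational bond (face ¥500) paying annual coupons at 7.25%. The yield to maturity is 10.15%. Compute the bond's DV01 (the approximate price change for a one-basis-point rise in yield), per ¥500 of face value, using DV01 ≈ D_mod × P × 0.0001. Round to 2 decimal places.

Periodic yield y = 0.1015.
  t   CF        PV=CF/(1+0.1015)^t    t·PV
  1        36.25        32.9097        32.9097
  2        36.25        29.8771        59.7543
  3        36.25        27.1240        81.3721
  4        36.25        24.6246        98.4986
  5       536.25       330.7081     1,653.5404
  Σ                    445.2436     1,926.0750
P = 445.2436; D_Mac = 4.32589 yrs; D_mod = 3.92727 yrs.
DV01 ≈ 3.92727 × 445.2436 × 0.0001 = 0.174859.

¥0.17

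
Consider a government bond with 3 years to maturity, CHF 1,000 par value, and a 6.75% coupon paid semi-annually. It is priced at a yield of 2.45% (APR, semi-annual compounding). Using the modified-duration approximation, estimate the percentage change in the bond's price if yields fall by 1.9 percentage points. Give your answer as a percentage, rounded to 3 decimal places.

Periodic yield y = 0.01225. Modified duration first:
  t   CF        PV=CF/(1+0.01225)^t    t·PV
  1        33.75        33.3416        33.3416
  2        33.75        32.9381        65.8761
  3        33.75        32.5395        97.6184
  4        33.75        32.1457       128.5827
  5        33.75        31.7567       158.7833
  6     1,033.75       960.9235     5,765.5409
  Σ                  1,123.6449     6,249.7431
P = 1,123.6449; D_Mac = 5.56203 half-year periods = 2.78101 yrs; D_mod = 2.78101/(1+0.01225) = 2.74736 yrs.
ΔP/P ≈ -D_mod · Δy = -2.74736 × (-0.019) = +0.052200 = +5.2200%.

+5.220%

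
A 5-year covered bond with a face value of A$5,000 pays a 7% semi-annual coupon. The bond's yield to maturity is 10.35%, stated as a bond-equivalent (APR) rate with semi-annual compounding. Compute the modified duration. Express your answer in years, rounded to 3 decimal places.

Periodic yield y = 0.05175. First find Macaulay duration:
  t   CF        PV=CF/(1+0.05175)^t    t·PV
  1       175.00       166.3894       166.3894
  2       175.00       158.2024       316.4048
  3       175.00       150.4182       451.2547
  4       175.00       143.0171       572.0684
  5       175.00       135.9801       679.9006
  6       175.00       129.2894       775.7364
  7       175.00       122.9279       860.4952
  8       175.00       116.8794       935.0350
  9       175.00       111.1285     1,000.1563
  10    5,175.00     3,124.5332    31,245.3323
  Σ                  4,358.7656    37,002.7730
P = 4,358.7656; Macaulay duration = 37,002.7730 / 4,358.7656 = 8.48928 half-year periods = 4.24464 years.
Modified duration = D_Mac / (1 + y) = 4.24464 / 1.05175 = 4.03579 years.

4.036 years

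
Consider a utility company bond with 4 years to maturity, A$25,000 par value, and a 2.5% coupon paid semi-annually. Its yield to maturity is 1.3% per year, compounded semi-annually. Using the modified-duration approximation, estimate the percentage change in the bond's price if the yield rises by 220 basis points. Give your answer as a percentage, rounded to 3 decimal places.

Periodic yield y = 0.0065. Modified duration first:
  t   CF        PV=CF/(1+0.0065)^t    t·PV
  1       312.50       310.4819       310.4819
  2       312.50       308.4768       616.9535
  3       312.50       306.4846       919.4539
  4       312.50       304.5053     1,218.0213
  5       312.50       302.5388     1,512.6942
  6       312.50       300.5850     1,803.5102
  7       312.50       298.6438     2,090.5069
  8    25,312.50    24,033.9308   192,271.4466
  Σ                 26,165.6471   200,743.0684
P = 26,165.6471; D_Mac = 7.67201 half-year periods = 3.83600 yrs; D_mod = 3.83600/(1+0.0065) = 3.81123 yrs.
ΔP/P ≈ -D_mod · Δy = -3.81123 × (+0.022) = -0.083847 = -8.3847%.

-8.385%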